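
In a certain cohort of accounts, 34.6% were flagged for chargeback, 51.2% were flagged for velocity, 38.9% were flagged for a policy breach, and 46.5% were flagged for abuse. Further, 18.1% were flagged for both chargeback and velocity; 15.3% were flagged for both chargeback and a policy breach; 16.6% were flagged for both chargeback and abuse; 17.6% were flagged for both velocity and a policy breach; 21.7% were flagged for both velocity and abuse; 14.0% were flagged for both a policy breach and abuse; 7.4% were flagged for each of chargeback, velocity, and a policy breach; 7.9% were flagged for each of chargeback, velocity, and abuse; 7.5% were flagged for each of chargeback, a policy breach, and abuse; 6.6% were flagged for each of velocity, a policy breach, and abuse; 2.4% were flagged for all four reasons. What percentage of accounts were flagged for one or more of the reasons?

P(at least one) = 34.6 + 51.2 + 38.9 + 46.5 − 18.1 − 15.3 − 16.6 − 17.6 − 21.7 − 14.0 + 7.4 + 7.9 + 7.5 + 6.6 − 2.4 = 94.9%

94.9%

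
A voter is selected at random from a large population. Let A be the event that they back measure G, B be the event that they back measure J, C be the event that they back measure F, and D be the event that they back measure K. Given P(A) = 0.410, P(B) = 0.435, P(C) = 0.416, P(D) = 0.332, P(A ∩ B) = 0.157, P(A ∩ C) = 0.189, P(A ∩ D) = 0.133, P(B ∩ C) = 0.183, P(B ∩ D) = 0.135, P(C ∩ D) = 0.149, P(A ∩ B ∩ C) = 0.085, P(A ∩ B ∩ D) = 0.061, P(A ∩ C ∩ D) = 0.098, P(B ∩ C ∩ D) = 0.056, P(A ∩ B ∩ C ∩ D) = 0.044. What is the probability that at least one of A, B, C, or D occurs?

0.903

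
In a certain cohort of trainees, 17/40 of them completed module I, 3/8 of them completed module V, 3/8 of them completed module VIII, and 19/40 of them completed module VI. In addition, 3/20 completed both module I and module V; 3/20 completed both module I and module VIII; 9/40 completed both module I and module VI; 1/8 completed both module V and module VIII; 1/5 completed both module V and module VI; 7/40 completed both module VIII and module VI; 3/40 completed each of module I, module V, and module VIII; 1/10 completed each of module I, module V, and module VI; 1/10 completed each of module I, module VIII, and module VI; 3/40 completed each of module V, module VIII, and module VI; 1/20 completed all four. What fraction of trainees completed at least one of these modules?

P(≥1) = 17/40 + 3/8 + 3/8 + 19/40 − 3/20 − 3/20 − 9/40 − 1/8 − 1/5 − 7/40 + 3/40 + 1/10 + 1/10 + 3/40 − 1/20 = 37/40

37/40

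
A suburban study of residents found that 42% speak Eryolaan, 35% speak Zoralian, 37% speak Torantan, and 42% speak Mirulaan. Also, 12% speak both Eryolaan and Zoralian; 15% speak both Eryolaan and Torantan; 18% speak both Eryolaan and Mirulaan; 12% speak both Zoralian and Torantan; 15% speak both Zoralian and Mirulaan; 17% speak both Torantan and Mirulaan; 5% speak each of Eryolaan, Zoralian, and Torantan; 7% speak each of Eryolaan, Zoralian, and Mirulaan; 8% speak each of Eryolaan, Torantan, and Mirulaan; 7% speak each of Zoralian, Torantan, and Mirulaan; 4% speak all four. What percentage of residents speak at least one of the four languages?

P(at least one) = 42 + 35 + 37 + 42 − 12 − 15 − 18 − 12 − 15 − 17 + 5 + 7 + 8 + 7 − 4 = 90%

90%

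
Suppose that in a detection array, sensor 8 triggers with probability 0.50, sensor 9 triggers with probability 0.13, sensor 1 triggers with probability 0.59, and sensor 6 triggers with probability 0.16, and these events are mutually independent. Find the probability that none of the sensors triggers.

0.149814

P(none) = (1 − 0.50) × (1 − 0.13) × (1 − 0.59) × (1 − 0.16) = 0.50 × 0.87 × 0.41 × 0.84 = 0.149814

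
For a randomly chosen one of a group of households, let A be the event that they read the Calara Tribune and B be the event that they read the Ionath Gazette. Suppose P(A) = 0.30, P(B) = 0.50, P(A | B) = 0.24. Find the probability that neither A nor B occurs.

P(A ∩ B) = P(B)·P(A|B) = 0.50 × 0.24 = 0.12
Apply inclusion-exclusion:
P(A ∪ B) = 0.30 + 0.50 − 0.12 = 0.68
P(none) = 1 − 0.68 = 0.32

0.32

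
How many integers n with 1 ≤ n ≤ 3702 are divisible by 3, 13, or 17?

Inclusion–exclusion gives
floor(3702/3) + floor(3702/13) + floor(3702/17) − floor(3702/39) − floor(3702/51) − floor(3702/221) + floor(3702/663) = 1234 + 284 + 217 − 94 − 72 − 16 + 5 = 1558

1558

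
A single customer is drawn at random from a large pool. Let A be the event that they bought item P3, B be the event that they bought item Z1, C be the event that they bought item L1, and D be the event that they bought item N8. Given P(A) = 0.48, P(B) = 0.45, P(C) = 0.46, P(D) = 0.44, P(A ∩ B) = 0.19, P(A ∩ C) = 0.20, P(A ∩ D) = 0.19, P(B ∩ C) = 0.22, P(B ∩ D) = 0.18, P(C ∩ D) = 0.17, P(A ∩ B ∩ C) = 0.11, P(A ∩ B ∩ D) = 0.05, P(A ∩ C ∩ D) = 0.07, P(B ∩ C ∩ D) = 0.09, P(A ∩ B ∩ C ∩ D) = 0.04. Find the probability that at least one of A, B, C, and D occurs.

0.96

P(A ∪ B ∪ C ∪ D) = 0.48 + 0.45 + 0.46 + 0.44 − 0.19 − 0.20 − 0.19 − 0.22 − 0.18 − 0.17 + 0.11 + 0.05 + 0.07 + 0.09 − 0.04 = 0.96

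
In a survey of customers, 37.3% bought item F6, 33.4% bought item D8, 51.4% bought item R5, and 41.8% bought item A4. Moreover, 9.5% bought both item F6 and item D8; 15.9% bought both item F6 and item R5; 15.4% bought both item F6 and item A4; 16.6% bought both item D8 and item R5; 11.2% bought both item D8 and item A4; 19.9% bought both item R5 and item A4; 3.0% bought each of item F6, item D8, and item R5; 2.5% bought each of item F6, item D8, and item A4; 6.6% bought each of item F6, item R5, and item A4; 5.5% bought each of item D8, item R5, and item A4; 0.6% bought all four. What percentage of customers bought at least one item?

92.4%

P(union) = 37.3 + 33.4 + 51.4 + 41.8 − 9.5 − 15.9 − 15.4 − 16.6 − 11.2 − 19.9 + 3.0 + 2.5 + 6.6 + 5.5 − 0.6 = 92.4%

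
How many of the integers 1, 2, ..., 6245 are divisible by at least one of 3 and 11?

2081 + 567 − 189 = 2459

2459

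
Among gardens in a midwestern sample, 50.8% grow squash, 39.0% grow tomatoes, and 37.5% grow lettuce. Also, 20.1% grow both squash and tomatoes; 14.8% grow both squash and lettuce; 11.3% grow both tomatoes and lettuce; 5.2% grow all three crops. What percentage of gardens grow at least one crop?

By inclusion–exclusion:
P(at least one) = 50.8 + 39.0 + 37.5 − 20.1 − 14.8 − 11.3 + 5.2 = 86.3%

86.3%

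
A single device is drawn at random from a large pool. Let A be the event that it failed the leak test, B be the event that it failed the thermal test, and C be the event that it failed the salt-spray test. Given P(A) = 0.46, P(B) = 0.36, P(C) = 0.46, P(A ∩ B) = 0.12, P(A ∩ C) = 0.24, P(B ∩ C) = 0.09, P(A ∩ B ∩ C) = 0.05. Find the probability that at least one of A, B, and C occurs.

P(A ∪ B ∪ C) = 0.46 + 0.36 + 0.46 − 0.12 − 0.24 − 0.09 + 0.05 = 0.88

0.88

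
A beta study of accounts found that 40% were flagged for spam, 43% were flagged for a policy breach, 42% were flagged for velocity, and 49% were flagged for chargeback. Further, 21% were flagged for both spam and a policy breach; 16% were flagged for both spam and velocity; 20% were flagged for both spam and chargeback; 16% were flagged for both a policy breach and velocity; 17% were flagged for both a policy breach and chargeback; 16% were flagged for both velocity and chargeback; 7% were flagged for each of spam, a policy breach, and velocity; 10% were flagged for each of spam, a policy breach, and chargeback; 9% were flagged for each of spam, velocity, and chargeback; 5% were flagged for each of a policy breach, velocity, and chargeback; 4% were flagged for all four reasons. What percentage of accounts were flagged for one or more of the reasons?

95%

Inclusion–exclusion gives
P(union) = 40 + 43 + 42 + 49 − 21 − 16 − 20 − 16 − 17 − 16 + 7 + 10 + 9 + 5 − 4 = 95%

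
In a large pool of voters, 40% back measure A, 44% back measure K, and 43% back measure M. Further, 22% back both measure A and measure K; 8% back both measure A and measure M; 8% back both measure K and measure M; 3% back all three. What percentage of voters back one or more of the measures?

Using inclusion–exclusion:
P(at least one) = 40 + 44 + 43 − 22 − 8 − 8 + 3 = 92%

92%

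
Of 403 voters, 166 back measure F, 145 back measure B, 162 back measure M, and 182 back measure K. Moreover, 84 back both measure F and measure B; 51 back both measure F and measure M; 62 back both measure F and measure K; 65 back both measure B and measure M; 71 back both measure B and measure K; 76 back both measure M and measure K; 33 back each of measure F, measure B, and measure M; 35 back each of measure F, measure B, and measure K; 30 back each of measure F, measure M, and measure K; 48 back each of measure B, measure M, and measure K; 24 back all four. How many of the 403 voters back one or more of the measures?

Using inclusion–exclusion:
|union| = 166 + 145 + 162 + 182 − 84 − 51 − 62 − 65 − 71 − 76 + 33 + 35 + 30 + 48 − 24 = 368

368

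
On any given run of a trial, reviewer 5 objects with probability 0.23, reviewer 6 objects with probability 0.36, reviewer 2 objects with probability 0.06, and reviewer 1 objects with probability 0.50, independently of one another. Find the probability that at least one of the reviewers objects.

0.768384

Independence gives P(none) = ∏(1 − pᵢ).
P(none) = (1 − 0.23) × (1 − 0.36) × (1 − 0.06) × (1 − 0.50) = 0.77 × 0.64 × 0.94 × 0.50 = 0.231616
P(at least one) = 1 − 0.231616 = 0.768384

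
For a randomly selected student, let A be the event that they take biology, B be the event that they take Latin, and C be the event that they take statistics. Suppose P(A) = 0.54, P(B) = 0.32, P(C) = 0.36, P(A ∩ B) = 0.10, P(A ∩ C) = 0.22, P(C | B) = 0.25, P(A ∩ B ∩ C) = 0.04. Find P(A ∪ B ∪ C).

0.86

P(B ∩ C) = P(B)·P(C|B) = 0.32 × 0.25 = 0.08
Inclusion–exclusion gives
P(A ∪ B ∪ C) = 0.54 + 0.32 + 0.36 − 0.10 − 0.22 − 0.08 + 0.04 = 0.86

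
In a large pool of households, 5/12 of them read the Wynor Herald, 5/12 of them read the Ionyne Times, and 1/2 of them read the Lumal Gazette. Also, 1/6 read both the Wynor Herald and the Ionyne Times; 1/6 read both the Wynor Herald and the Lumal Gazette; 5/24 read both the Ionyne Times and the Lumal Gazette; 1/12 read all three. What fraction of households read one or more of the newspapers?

7/8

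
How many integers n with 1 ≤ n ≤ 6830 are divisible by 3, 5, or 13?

3467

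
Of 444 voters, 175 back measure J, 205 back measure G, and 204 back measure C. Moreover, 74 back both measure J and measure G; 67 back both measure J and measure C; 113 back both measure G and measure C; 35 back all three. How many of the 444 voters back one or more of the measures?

365

|union| = 175 + 205 + 204 − 74 − 67 − 113 + 35 = 365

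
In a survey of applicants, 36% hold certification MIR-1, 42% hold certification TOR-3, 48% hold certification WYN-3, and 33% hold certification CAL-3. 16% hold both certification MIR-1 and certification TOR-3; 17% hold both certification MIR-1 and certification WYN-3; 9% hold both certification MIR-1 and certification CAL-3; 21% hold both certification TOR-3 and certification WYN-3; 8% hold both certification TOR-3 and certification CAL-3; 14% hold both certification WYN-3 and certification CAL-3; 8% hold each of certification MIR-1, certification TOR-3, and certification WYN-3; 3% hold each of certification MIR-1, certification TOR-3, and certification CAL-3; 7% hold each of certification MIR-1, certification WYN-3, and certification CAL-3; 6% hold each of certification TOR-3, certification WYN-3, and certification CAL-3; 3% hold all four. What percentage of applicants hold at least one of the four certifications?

95%

P(union) = 36 + 42 + 48 + 33 − 16 − 17 − 9 − 21 − 8 − 14 + 8 + 3 + 7 + 6 − 3 = 95%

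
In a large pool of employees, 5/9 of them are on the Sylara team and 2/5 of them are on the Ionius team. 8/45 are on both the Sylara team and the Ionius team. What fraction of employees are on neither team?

2/9

P(≥1) = 5/9 + 2/5 − 8/45 = 7/9
P(none) = 1 − 7/9 = 2/9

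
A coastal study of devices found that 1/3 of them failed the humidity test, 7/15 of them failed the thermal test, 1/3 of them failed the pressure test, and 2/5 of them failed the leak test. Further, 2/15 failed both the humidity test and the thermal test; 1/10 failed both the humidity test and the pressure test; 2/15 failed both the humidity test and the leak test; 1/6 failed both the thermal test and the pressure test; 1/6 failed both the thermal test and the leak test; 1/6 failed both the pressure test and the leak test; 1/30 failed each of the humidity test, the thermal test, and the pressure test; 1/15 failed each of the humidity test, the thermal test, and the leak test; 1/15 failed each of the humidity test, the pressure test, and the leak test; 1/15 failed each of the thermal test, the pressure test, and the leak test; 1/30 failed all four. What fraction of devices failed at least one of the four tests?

13/15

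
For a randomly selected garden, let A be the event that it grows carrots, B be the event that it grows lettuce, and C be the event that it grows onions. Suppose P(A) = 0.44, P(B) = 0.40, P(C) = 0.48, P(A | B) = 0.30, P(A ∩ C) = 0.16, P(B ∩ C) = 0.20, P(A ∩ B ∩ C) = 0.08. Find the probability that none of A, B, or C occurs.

P(A ∩ B) = P(B)·P(A|B) = 0.40 × 0.30 = 0.12
By inclusion-exclusion,
P(A ∪ B ∪ C) = 0.44 + 0.40 + 0.48 − 0.12 − 0.16 − 0.20 + 0.08 = 0.92
P(none) = 1 − 0.92 = 0.08

0.08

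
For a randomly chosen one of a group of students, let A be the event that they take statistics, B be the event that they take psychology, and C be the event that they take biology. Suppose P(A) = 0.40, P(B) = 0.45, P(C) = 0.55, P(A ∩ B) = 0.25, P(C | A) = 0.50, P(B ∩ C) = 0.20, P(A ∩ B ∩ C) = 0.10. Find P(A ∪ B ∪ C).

0.85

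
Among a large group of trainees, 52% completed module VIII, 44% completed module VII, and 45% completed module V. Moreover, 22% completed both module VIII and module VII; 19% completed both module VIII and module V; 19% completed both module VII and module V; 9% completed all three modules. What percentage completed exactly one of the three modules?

48%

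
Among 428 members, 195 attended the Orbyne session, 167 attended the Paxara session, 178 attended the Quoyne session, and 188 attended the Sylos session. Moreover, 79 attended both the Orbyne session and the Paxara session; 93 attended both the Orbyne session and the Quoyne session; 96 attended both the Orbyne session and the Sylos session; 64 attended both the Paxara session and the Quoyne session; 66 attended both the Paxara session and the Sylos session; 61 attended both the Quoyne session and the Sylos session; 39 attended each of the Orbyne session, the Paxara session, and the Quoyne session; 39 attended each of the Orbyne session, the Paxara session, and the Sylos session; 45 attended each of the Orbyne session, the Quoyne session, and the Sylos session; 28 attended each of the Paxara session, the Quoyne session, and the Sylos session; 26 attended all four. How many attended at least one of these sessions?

By inclusion-exclusion,
|at least one| = 195 + 167 + 178 + 188 − 79 − 93 − 96 − 64 − 66 − 61 + 39 + 39 + 45 + 28 − 26 = 394

394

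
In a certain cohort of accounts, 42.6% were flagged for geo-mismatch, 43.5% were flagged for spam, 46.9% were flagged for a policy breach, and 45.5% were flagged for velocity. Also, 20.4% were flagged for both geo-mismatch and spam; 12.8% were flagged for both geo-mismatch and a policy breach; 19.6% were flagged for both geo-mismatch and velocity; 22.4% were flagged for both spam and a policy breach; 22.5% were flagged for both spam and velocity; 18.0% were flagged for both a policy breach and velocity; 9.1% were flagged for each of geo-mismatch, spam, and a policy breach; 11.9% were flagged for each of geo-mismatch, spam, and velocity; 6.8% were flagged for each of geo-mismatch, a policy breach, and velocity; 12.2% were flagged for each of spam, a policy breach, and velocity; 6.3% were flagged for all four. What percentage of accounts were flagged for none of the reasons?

By inclusion–exclusion:
P(union) = 42.6 + 43.5 + 46.9 + 45.5 − 20.4 − 12.8 − 19.6 − 22.4 − 22.5 − 18.0 + 9.1 + 11.9 + 6.8 + 12.2 − 6.3 = 96.5%
P(none) = 100% − 96.5% = 3.5%

3.5%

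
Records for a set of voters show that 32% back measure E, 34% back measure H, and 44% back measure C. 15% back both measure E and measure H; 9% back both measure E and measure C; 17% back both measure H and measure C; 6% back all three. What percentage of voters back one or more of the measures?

By inclusion–exclusion:
P(≥1) = 32 + 34 + 44 − 15 − 9 − 17 + 6 = 75%

75%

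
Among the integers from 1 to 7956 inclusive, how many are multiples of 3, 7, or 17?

3678

⌊7956/3⌋ + ⌊7956/7⌋ + ⌊7956/17⌋ − ⌊7956/21⌋ − ⌊7956/51⌋ − ⌊7956/119⌋ + ⌊7956/357⌋ = 2652 + 1136 + 468 − 378 − 156 − 66 + 22 = 3678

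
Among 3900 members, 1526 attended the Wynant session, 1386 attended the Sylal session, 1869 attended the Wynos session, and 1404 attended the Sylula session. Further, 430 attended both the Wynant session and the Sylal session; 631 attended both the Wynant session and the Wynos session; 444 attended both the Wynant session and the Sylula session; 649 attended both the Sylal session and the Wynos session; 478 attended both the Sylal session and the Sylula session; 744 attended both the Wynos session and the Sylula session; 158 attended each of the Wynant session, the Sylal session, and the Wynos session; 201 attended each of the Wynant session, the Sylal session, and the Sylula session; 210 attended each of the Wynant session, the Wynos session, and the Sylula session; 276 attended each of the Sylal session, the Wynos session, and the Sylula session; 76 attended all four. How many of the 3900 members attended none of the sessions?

By inclusion-exclusion,
|at least one| = 1526 + 1386 + 1869 + 1404 − 430 − 631 − 444 − 649 − 478 − 744 + 158 + 201 + 210 + 276 − 76 = 3578
None: 3900 − 3578 = 322

322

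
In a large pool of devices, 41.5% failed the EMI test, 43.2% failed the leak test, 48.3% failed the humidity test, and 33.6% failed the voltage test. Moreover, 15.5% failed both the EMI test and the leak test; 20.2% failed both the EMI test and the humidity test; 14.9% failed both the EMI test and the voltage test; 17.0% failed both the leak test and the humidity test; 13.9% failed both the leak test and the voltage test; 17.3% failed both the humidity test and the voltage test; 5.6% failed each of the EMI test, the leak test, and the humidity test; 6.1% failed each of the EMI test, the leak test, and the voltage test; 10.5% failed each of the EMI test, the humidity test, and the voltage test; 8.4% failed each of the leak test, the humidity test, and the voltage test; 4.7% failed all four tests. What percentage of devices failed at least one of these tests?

93.7%

Using inclusion–exclusion:
P(union) = 41.5 + 43.2 + 48.3 + 33.6 − 15.5 − 20.2 − 14.9 − 17.0 − 13.9 − 17.3 + 5.6 + 6.1 + 10.5 + 8.4 − 4.7 = 93.7%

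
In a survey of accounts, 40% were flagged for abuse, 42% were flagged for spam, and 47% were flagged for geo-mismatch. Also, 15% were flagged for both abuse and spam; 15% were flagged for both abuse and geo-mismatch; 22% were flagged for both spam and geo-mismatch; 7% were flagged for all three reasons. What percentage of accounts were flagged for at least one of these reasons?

84%

P(at least one) = 40 + 42 + 47 − 15 − 15 − 22 + 7 = 84%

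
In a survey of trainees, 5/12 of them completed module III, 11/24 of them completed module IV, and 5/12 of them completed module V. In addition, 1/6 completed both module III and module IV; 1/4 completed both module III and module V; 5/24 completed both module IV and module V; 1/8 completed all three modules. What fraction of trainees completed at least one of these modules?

Using inclusion–exclusion:
P(union) = 5/12 + 11/24 + 5/12 − 1/6 − 1/4 − 5/24 + 1/8 = 19/24

19/24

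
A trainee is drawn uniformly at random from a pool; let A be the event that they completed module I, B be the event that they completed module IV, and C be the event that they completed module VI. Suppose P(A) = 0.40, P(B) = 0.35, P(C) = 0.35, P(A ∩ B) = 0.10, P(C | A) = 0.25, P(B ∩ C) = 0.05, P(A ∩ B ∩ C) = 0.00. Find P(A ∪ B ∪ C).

P(A ∩ C) = P(A)·P(C|A) = 0.40 × 0.25 = 0.10
Inclusion–exclusion gives
P(A ∪ B ∪ C) = 0.40 + 0.35 + 0.35 − 0.10 − 0.10 − 0.05 + 0.00 = 0.85

0.85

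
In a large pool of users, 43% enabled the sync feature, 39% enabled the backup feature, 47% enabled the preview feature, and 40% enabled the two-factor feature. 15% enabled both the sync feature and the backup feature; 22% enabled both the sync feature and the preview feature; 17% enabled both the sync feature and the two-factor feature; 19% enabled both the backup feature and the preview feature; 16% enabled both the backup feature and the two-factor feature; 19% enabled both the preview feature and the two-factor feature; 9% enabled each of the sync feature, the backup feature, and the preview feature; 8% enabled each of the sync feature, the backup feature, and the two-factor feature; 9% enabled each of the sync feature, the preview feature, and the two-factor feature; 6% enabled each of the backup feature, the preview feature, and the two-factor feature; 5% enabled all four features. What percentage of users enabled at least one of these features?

P(≥1) = 43 + 39 + 47 + 40 − 15 − 22 − 17 − 19 − 16 − 19 + 9 + 8 + 9 + 6 − 5 = 88%

88%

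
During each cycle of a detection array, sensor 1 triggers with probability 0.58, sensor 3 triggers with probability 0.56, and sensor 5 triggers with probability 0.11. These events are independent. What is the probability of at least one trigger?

P(none) = (1 − 0.58) × (1 − 0.56) × (1 − 0.11) = 0.42 × 0.44 × 0.89 = 0.164472
P(at least one) = 1 − 0.164472 = 0.835528

0.835528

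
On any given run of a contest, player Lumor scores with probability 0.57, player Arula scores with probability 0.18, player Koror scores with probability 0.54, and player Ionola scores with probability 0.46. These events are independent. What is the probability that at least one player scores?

P(none) = (1 − 0.57) × (1 − 0.18) × (1 − 0.54) × (1 − 0.46) = 0.43 × 0.82 × 0.46 × 0.54 = 0.08758584
P(at least one) = 1 − 0.08758584 = 0.91241416

0.91241416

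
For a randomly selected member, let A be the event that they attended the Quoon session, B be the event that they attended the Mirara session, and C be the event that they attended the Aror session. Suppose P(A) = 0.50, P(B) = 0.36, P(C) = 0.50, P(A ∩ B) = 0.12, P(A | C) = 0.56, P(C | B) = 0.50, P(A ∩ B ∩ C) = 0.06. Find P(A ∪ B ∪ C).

0.84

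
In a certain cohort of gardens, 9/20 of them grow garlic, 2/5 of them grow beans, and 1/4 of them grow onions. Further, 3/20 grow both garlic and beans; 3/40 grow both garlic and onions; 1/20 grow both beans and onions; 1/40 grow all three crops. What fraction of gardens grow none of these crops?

3/20

Inclusion–exclusion gives
P(union) = 9/20 + 2/5 + 1/4 − 3/20 − 3/40 − 1/20 + 1/40 = 17/20
P(none) = 1 − 17/20 = 3/20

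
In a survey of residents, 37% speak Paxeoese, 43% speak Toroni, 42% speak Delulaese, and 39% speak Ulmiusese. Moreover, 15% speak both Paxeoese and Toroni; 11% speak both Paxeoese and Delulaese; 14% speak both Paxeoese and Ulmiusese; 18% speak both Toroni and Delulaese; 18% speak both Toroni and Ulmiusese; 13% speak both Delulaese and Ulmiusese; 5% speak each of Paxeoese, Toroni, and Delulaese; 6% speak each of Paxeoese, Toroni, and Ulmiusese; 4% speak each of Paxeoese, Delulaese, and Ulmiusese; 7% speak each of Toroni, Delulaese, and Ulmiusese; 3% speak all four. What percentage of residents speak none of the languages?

P(at least one) = 37 + 43 + 42 + 39 − 15 − 11 − 14 − 18 − 18 − 13 + 5 + 6 + 4 + 7 − 3 = 91%
P(none) = 100% − 91% = 9%

9%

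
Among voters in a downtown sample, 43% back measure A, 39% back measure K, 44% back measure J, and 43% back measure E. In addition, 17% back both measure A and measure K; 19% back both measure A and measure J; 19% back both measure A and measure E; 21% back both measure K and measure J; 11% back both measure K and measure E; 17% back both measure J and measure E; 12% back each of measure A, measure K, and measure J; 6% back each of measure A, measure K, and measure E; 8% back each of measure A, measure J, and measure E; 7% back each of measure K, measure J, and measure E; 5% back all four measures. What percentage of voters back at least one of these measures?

P(≥1) = 43 + 39 + 44 + 43 − 17 − 19 − 19 − 21 − 11 − 17 + 12 + 6 + 8 + 7 − 5 = 93%

93%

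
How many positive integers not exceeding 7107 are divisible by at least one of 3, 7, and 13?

⌊7107/3⌋ + ⌊7107/7⌋ + ⌊7107/13⌋ − ⌊7107/21⌋ − ⌊7107/39⌋ − ⌊7107/91⌋ + ⌊7107/273⌋ = 2369 + 1015 + 546 − 338 − 182 − 78 + 26 = 3358

3358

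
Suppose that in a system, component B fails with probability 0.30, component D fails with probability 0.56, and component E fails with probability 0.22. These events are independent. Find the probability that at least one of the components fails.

0.75976

P(none) = (1 − 0.30) × (1 − 0.56) × (1 − 0.22) = 0.70 × 0.44 × 0.78 = 0.24024
P(at least one) = 1 − 0.24024 = 0.75976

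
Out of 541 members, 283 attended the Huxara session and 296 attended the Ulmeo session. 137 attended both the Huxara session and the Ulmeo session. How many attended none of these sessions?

By inclusion-exclusion,
N(≥1) = 283 + 296 − 137 = 442
None: 541 − 442 = 99

99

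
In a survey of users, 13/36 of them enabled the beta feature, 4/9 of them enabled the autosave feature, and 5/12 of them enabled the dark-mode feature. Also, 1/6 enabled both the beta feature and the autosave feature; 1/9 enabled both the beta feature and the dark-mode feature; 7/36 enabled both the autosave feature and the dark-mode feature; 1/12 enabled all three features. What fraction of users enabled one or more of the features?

By inclusion–exclusion:
P(at least one) = 13/36 + 4/9 + 5/12 − 1/6 − 1/9 − 7/36 + 1/12 = 5/6

5/6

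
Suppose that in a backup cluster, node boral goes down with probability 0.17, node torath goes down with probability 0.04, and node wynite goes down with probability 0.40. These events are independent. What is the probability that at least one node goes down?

P(none) = (1 − 0.17) × (1 − 0.04) × (1 − 0.40) = 0.83 × 0.96 × 0.60 = 0.47808
P(at least one) = 1 − 0.47808 = 0.52192

0.52192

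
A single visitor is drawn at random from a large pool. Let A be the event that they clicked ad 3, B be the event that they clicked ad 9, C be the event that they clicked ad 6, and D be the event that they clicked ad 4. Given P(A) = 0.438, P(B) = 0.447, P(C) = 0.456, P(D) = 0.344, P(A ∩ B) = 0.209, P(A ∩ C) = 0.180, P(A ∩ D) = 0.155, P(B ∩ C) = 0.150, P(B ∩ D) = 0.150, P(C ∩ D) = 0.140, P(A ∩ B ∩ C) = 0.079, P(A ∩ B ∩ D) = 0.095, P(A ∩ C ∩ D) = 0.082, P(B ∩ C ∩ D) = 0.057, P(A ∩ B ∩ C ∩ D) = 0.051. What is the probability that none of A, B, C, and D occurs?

0.037

P(A ∪ B ∪ C ∪ D) = 0.438 + 0.447 + 0.456 + 0.344 − 0.209 − 0.180 − 0.155 − 0.150 − 0.150 − 0.140 + 0.079 + 0.095 + 0.082 + 0.057 − 0.051 = 0.963
P(none) = 1 − 0.963 = 0.037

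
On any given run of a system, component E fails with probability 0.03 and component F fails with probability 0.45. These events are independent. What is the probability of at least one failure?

0.4665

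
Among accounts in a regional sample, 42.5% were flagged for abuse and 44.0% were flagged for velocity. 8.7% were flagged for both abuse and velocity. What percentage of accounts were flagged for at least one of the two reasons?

77.8%

Using inclusion–exclusion:
P(at least one) = 42.5 + 44.0 − 8.7 = 77.8%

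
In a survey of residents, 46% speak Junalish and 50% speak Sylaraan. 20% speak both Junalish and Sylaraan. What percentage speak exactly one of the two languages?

Using the inclusion–exclusion count for exactly one event:
P(exactly one) = 46 + 50 − 2·20 = 56%

56%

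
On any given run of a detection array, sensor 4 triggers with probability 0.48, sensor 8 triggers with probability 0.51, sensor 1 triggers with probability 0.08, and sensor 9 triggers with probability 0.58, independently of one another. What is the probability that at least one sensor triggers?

Independence gives P(none) = ∏(1 − pᵢ).
P(none) = (1 − 0.48) × (1 − 0.51) × (1 − 0.08) × (1 − 0.58) = 0.52 × 0.49 × 0.92 × 0.42 = 0.09845472
P(at least one) = 1 − 0.09845472 = 0.90154528

0.90154528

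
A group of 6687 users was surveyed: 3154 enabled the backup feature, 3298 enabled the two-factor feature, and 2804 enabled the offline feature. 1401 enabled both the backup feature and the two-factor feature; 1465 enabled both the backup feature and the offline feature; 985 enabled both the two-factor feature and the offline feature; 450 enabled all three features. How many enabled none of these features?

|union| = 3154 + 3298 + 2804 − 1401 − 1465 − 985 + 450 = 5855
None: 6687 − 5855 = 832

832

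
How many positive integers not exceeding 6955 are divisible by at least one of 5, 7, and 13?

2553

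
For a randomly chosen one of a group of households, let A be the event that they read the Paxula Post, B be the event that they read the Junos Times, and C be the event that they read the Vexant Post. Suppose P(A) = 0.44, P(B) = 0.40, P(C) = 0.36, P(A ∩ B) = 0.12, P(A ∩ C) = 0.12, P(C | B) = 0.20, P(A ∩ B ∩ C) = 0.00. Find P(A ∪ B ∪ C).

0.88

P(B ∩ C) = P(B)·P(C|B) = 0.40 × 0.20 = 0.08
By inclusion–exclusion:
P(A ∪ B ∪ C) = 0.44 + 0.40 + 0.36 − 0.12 − 0.12 − 0.08 + 0.00 = 0.88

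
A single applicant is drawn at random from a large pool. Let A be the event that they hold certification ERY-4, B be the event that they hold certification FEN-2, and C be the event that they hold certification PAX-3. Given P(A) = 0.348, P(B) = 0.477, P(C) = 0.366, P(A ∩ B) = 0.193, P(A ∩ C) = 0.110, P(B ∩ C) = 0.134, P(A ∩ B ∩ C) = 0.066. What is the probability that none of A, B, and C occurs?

P(A ∪ B ∪ C) = 0.348 + 0.477 + 0.366 − 0.193 − 0.110 − 0.134 + 0.066 = 0.820
P(none) = 1 − 0.820 = 0.180

0.180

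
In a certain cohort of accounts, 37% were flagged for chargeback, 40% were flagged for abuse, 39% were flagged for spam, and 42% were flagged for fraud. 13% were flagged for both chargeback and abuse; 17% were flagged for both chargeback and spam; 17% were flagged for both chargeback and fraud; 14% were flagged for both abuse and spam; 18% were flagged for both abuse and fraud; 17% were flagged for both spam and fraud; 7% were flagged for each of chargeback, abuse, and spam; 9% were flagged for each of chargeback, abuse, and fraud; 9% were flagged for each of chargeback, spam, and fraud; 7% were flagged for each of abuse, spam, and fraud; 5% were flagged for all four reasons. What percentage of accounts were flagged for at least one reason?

89%

By inclusion-exclusion,
P(≥1) = 37 + 40 + 39 + 42 − 13 − 17 − 17 − 14 − 18 − 17 + 7 + 9 + 9 + 7 − 5 = 89%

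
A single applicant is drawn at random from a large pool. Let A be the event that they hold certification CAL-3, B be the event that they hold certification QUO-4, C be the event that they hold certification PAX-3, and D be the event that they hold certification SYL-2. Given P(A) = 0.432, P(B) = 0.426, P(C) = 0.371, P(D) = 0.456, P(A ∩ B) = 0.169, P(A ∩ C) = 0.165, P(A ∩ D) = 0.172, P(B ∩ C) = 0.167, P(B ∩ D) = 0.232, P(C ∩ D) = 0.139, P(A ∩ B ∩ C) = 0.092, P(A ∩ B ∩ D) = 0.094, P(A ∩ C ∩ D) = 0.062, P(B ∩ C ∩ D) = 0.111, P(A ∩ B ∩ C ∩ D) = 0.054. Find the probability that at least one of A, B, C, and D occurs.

0.946

Using inclusion–exclusion:
P(A ∪ B ∪ C ∪ D) = 0.432 + 0.426 + 0.371 + 0.456 − 0.169 − 0.165 − 0.172 − 0.167 − 0.232 − 0.139 + 0.092 + 0.094 + 0.062 + 0.111 − 0.054 = 0.946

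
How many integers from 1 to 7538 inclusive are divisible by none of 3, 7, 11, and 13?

3615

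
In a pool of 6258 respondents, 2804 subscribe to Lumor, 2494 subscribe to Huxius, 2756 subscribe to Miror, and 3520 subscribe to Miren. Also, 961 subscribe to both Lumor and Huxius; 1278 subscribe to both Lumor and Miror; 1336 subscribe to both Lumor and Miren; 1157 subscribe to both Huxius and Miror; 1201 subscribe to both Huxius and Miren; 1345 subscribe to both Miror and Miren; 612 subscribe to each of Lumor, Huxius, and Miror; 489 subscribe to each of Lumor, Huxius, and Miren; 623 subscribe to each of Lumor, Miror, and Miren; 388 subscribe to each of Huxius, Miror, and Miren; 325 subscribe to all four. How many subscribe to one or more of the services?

By inclusion-exclusion,
N(≥1) = 2804 + 2494 + 2756 + 3520 − 961 − 1278 − 1336 − 1157 − 1201 − 1345 + 612 + 489 + 623 + 388 − 325 = 6083

6083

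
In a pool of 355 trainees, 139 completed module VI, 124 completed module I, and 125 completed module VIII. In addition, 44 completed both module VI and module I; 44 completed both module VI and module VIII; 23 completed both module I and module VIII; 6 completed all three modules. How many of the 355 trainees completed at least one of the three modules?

283

|union| = 139 + 124 + 125 − 44 − 44 − 23 + 6 = 283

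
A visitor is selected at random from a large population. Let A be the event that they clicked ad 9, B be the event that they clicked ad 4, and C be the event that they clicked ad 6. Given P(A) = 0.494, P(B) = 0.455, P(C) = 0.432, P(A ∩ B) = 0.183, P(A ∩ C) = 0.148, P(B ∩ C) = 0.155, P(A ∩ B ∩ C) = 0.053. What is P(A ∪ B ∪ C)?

0.948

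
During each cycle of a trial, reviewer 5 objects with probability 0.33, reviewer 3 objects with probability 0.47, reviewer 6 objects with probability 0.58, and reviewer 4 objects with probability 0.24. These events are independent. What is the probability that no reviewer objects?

Since the events are independent, P(none) is the product of the individual non-occurrence probabilities.
P(none) = (1 − 0.33) × (1 − 0.47) × (1 − 0.58) × (1 − 0.24) = 0.67 × 0.53 × 0.42 × 0.76 = 0.11334792

0.11334792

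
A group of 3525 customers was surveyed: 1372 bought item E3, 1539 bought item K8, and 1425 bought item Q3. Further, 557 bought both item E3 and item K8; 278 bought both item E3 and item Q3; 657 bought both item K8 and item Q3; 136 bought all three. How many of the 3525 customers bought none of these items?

By inclusion-exclusion,
N(≥1) = 1372 + 1539 + 1425 − 557 − 278 − 657 + 136 = 2980
None: 3525 − 2980 = 545

545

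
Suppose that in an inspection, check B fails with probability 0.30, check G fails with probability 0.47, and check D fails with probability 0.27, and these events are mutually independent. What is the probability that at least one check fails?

0.72917

Independence gives P(none) = ∏(1 − pᵢ).
P(none) = (1 − 0.30) × (1 − 0.47) × (1 − 0.27) = 0.70 × 0.53 × 0.73 = 0.27083
P(at least one) = 1 − 0.27083 = 0.72917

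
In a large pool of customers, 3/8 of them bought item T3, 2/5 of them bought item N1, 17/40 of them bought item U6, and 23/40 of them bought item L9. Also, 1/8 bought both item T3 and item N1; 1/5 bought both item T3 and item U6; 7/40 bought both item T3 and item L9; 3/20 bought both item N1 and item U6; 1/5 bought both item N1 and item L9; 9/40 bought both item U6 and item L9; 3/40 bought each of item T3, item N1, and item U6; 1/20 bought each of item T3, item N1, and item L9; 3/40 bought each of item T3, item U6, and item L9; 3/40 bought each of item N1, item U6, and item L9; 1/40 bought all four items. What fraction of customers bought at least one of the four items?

By inclusion–exclusion:
P(≥1) = 3/8 + 2/5 + 17/40 + 23/40 − 1/8 − 1/5 − 7/40 − 3/20 − 1/5 − 9/40 + 3/40 + 1/20 + 3/40 + 3/40 − 1/40 = 19/20

19/20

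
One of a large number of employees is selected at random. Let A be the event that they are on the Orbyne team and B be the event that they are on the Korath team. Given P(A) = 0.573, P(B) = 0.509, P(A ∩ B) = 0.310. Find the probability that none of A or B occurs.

0.228

By inclusion-exclusion,
P(A ∪ B) = 0.573 + 0.509 − 0.310 = 0.772
P(none) = 1 − 0.772 = 0.228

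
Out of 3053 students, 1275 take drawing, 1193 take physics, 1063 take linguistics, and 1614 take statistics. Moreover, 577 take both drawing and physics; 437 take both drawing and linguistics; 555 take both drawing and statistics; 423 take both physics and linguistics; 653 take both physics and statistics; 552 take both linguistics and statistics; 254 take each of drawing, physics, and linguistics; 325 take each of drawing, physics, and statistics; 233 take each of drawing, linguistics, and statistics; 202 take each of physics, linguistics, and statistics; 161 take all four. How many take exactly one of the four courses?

1149

By inclusion–exclusion (exactly-one form):
|exactly one| = 1275 + 1193 + 1063 + 1614 − 2·577 − 2·437 − 2·555 − 2·423 − 2·653 − 2·552 + 3·254 + 3·325 + 3·233 + 3·202 − 4·161 = 1149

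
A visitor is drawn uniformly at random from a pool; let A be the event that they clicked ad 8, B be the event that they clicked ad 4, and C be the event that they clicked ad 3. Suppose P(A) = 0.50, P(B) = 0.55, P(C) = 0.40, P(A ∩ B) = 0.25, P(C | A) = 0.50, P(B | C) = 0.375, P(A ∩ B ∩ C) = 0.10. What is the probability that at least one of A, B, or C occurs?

P(A ∩ C) = P(A)·P(C|A) = 0.50 × 0.50 = 0.25
P(B ∩ C) = P(C)·P(B|C) = 0.40 × 0.375 = 0.15
Using inclusion–exclusion:
P(A ∪ B ∪ C) = 0.50 + 0.55 + 0.40 − 0.25 − 0.25 − 0.15 + 0.10 = 0.90

0.90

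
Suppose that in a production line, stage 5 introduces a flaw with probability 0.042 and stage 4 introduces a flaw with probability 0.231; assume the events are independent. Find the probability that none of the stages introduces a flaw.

0.736702

Independence gives P(none) = ∏(1 − pᵢ).
P(none) = (1 − 0.042) × (1 − 0.231) = 0.958 × 0.769 = 0.736702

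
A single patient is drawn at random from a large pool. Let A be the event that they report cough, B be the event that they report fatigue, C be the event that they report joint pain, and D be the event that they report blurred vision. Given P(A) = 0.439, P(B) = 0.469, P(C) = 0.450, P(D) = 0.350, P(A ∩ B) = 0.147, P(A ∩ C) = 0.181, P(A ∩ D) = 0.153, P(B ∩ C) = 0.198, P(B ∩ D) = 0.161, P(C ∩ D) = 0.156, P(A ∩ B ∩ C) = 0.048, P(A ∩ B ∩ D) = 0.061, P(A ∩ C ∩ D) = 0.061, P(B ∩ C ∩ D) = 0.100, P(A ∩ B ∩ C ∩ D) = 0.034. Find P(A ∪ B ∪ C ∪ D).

P(A ∪ B ∪ C ∪ D) = 0.439 + 0.469 + 0.450 + 0.350 − 0.147 − 0.181 − 0.153 − 0.198 − 0.161 − 0.156 + 0.048 + 0.061 + 0.061 + 0.100 − 0.034 = 0.948

0.948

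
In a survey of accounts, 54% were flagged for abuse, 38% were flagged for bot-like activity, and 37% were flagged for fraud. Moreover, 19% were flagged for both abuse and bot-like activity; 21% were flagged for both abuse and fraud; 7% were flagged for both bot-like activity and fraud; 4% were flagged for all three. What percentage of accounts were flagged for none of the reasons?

14%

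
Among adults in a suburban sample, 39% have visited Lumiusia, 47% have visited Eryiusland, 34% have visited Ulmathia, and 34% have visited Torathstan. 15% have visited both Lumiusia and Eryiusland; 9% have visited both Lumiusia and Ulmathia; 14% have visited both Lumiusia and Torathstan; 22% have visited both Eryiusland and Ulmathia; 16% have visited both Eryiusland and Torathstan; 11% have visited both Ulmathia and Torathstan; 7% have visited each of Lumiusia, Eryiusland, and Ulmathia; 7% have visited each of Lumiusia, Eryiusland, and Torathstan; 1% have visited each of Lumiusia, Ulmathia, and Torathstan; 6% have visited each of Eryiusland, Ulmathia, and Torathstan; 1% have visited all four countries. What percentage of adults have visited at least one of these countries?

87%

By inclusion–exclusion:
P(≥1) = 39 + 47 + 34 + 34 − 15 − 9 − 14 − 22 − 16 − 11 + 7 + 7 + 1 + 6 − 1 = 87%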